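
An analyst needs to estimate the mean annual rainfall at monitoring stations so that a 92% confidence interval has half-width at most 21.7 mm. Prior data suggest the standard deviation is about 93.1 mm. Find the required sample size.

57

For a mean, the margin of error is E = z·σ/√n, so n = (zσ/E)².
At 92% confidence, z = 1.751.
n = (1.751 × 93.1 / 21.7)² = 56.44
Round up: n = 57.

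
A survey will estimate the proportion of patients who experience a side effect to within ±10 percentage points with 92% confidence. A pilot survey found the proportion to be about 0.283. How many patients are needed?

For a proportion with margin E = 0.1 at 92% confidence, z = 1.751.
n = p̂(1−p̂)(z/E)² = 0.283 × 0.717 × (1.751/0.1)² = 62.21
Round up: n = 63.

63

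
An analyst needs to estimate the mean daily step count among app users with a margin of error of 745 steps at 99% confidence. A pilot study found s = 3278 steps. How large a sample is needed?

129

For a mean, the margin of error is E = z·σ/√n, so n = (zσ/E)².
At 99% confidence, z = 2.576.
n = (2.576 × 3278 / 745)² = 128.47
Round up: n = 129.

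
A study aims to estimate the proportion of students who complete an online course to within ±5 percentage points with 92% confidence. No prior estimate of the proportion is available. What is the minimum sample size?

For a proportion with margin E = 0.05 at 92% confidence, z = 1.751.
With no prior estimate, use p = 0.5, which maximizes p(1−p) at 0.25.
n = 0.25 × (z/E)² = 0.25 × (1.751/0.05)² = 306.60
Round up: n = 307.

n = 307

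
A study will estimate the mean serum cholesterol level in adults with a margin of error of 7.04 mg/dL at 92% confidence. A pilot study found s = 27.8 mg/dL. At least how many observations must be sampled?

For a mean, the margin of error is E = z·σ/√n, so n = (zσ/E)².
At 92% confidence, z = 1.751.
n = (1.751 × 27.8 / 7.04)² = 47.81
Round up: n = 48.

48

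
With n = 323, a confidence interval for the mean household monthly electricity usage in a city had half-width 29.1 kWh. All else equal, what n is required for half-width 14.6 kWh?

Margin of error scales as 1/√n, so n₂ = n₁·(E₁/E₂)².
n₂ = 323 × (29.1/14.6)² = 323 × 3.973 = 1283.28
Round up: n₂ = 1284.

1284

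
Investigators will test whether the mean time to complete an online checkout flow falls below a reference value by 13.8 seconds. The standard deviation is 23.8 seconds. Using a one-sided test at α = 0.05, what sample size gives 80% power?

For a one-sample z-test, n = ((z_α + z_β)·σ/δ)².
z_α = 1.645 (one-sided α = 0.05); z_β = 0.842 (power 80% → β = 0.2).
n = (2.487 × 23.8 / 13.8)² = 18.40
Round up: n = 19.

n = 19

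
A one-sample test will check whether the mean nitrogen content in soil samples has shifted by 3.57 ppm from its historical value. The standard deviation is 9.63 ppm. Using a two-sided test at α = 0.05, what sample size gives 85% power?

n = 66

For a one-sample z-test, n = ((z_{α/2} + z_β)·σ/δ)².
z_{α/2} = 1.960 (two-sided α = 0.05); z_β = 1.036 (power 85% → β = 0.15).
n = (2.996 × 9.63 / 3.57)² = 65.31
Round up: n = 66.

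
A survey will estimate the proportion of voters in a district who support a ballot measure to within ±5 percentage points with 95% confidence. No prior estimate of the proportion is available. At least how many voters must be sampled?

385

For a proportion with margin E = 0.05 at 95% confidence, z = 1.960.
With no prior estimate, use p = 0.5, which maximizes p(1−p) at 0.25.
n = 0.25 × (z/E)² = 0.25 × (1.960/0.05)² = 384.16
Round up: n = 385.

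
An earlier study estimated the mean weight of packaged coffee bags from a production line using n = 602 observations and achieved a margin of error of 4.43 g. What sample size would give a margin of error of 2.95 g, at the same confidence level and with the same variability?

Margin of error scales as 1/√n, so n₂ = n₁·(E₁/E₂)².
n₂ = 602 × (4.43/2.95)² = 602 × 2.255 = 1357.51
Round up: n₂ = 1358.

1358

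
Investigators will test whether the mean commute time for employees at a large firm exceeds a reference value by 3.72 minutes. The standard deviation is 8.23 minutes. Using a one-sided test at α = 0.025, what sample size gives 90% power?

52

For a one-sample z-test, n = ((z_α + z_β)·σ/δ)².
z_α = 1.960 (one-sided α = 0.025); z_β = 1.282 (power 90% → β = 0.1).
n = (3.242 × 8.23 / 3.72)² = 51.44
Round up: n = 52.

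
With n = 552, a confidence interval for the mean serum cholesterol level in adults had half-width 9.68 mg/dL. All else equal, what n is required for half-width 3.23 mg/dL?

Margin of error scales as 1/√n, so n₂ = n₁·(E₁/E₂)².
n₂ = 552 × (9.68/3.23)² = 552 × 8.981 = 4957.51
Round up: n₂ = 4958.

4958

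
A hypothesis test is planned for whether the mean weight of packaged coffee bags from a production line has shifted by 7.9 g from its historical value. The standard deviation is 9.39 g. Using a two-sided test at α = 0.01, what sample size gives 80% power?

17

For a one-sample z-test, n = ((z_{α/2} + z_β)·σ/δ)².
z_{α/2} = 2.576 (two-sided α = 0.01); z_β = 0.842 (power 80% → β = 0.2).
n = (3.418 × 9.39 / 7.9)² = 16.51
Round up: n = 17.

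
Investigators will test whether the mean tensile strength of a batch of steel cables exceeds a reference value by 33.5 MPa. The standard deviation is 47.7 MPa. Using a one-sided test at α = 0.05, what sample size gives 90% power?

For a one-sample z-test, n = ((z_α + z_β)·σ/δ)².
z_α = 1.645 (one-sided α = 0.05); z_β = 1.282 (power 90% → β = 0.1).
n = (2.927 × 47.7 / 33.5)² = 17.37
Round up: n = 18.

18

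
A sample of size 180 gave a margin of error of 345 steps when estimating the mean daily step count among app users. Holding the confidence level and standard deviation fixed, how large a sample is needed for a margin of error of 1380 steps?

12

Margin of error scales as 1/√n, so n₂ = n₁·(E₁/E₂)².
n₂ = 180 × (345/1380)² = 180 × 0.0625 = 11.25
Round up: n₂ = 12.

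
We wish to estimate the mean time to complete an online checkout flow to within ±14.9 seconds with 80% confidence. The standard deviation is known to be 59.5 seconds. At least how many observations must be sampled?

For a mean, the margin of error is E = z·σ/√n, so n = (zσ/E)².
At 80% confidence, z = 1.282.
n = (1.282 × 59.5 / 14.9)² = 26.21
Round up: n = 27.

n = 27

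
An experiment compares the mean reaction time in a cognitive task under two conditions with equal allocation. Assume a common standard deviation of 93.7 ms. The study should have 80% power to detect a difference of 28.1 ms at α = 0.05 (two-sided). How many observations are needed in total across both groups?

For two equal groups, n per group = 2·((z_{α/2} + z_β)·σ/δ)².
z_{α/2} = 1.960; z_β = 0.842 (power 80%).
n = 2 × (2.802 × 93.7 / 28.1)² = 2 × 87.30 = 174.60
Round up: n = 175 per group.
Total across both groups: 2 × 175 = 350.

350 total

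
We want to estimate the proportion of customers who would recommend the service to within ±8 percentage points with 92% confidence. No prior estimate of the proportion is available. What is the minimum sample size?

n = 120

For a proportion with margin E = 0.08 at 92% confidence, z = 1.751.
With no prior estimate, use p = 0.5, which maximizes p(1−p) at 0.25.
n = 0.25 × (z/E)² = 0.25 × (1.751/0.08)² = 119.77
Round up: n = 120.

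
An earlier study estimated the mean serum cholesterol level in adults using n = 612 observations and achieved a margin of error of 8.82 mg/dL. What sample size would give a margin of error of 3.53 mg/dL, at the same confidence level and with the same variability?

n = 3821

Margin of error scales as 1/√n, so n₂ = n₁·(E₁/E₂)².
n₂ = 612 × (8.82/3.53)² = 612 × 6.243 = 3820.72
Round up: n₂ = 3821.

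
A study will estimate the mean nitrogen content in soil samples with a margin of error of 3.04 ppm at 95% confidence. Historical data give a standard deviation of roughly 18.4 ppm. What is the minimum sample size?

For a mean, the margin of error is E = z·σ/√n, so n = (zσ/E)².
At 95% confidence, z = 1.960.
n = (1.960 × 18.4 / 3.04)² = 140.73
Round up: n = 141.

141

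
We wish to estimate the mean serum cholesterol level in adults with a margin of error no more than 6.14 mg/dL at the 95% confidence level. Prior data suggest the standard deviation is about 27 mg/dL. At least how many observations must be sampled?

For a mean, the margin of error is E = z·σ/√n, so n = (zσ/E)².
At 95% confidence, z = 1.960.
n = (1.960 × 27 / 6.14)² = 74.29
Round up: n = 75.

75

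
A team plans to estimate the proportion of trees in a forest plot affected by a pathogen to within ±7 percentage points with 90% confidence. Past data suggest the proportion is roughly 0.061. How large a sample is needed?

32

For a proportion with margin E = 0.07 at 90% confidence, z = 1.645.
n = p̂(1−p̂)(z/E)² = 0.061 × 0.939 × (1.645/0.07)² = 31.63
Round up: n = 32.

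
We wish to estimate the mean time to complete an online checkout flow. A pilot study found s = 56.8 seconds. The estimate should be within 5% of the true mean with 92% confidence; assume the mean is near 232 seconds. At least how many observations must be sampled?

n = 74

For a mean, the margin of error is E = z·σ/√n, so n = (zσ/E)².
At 92% confidence, z = 1.751.
E = 5% of 232 = 11.6 seconds.
n = (1.751 × 56.8 / 11.6)² = 73.51
Round up: n = 74.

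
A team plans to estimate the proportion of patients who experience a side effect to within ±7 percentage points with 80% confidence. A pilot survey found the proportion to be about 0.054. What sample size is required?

For a proportion with margin E = 0.07 at 80% confidence, z = 1.282.
n = p̂(1−p̂)(z/E)² = 0.054 × 0.946 × (1.282/0.07)² = 17.13
Round up: n = 18.

18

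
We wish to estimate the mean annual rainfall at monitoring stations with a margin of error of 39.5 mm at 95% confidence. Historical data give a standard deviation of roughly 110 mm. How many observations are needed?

n = 30

For a mean, the margin of error is E = z·σ/√n, so n = (zσ/E)².
At 95% confidence, z = 1.960.
n = (1.960 × 110 / 39.5)² = 29.79
Round up: n = 30.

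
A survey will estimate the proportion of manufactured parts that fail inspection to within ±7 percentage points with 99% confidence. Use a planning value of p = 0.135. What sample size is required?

159

For a proportion with margin E = 0.07 at 99% confidence, z = 2.576.
n = p̂(1−p̂)(z/E)² = 0.135 × 0.865 × (2.576/0.07)² = 158.14
Round up: n = 159.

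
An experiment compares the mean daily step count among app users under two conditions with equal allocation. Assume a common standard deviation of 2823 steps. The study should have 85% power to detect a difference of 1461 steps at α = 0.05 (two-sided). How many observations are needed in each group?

68 per group

For two equal groups, n per group = 2·((z_{α/2} + z_β)·σ/δ)².
z_{α/2} = 1.960; z_β = 1.036 (power 85%).
n = 2 × (2.996 × 2823 / 1461)² = 2 × 33.51 = 67.02
Round up: n = 68 per group.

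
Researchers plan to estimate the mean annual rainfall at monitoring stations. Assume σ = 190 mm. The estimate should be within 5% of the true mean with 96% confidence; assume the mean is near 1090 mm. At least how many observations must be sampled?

52

For a mean, the margin of error is E = z·σ/√n, so n = (zσ/E)².
At 96% confidence, z = 2.054.
E = 5% of 1090 = 54.5 mm.
n = (2.054 × 190 / 54.5)² = 51.28
Round up: n = 52.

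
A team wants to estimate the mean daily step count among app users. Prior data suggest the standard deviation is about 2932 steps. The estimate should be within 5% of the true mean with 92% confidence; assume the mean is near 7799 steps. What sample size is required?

For a mean, the margin of error is E = z·σ/√n, so n = (zσ/E)².
At 92% confidence, z = 1.751.
E = 5% of 7799 = 389.9 steps.
n = (1.751 × 2932 / 389.9)² = 173.33
Round up: n = 174.

174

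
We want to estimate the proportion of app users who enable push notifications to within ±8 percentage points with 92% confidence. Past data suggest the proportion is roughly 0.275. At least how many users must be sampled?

96

For a proportion with margin E = 0.08 at 92% confidence, z = 1.751.
n = p̂(1−p̂)(z/E)² = 0.275 × 0.725 × (1.751/0.08)² = 95.51
Round up: n = 96.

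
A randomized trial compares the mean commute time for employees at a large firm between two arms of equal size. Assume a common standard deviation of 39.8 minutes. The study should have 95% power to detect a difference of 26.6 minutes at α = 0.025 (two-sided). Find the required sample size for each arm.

For two equal groups, n per group = 2·((z_{α/2} + z_β)·σ/δ)².
z_{α/2} = 2.241; z_β = 1.645 (power 95%).
n = 2 × (3.886 × 39.8 / 26.6)² = 2 × 33.81 = 67.62
Round up: n = 68 per group.

68 per group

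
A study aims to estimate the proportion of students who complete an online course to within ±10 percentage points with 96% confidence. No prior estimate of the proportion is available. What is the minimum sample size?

106

For a proportion with margin E = 0.1 at 96% confidence, z = 2.054.
With no prior estimate, use p = 0.5, which maximizes p(1−p) at 0.25.
n = 0.25 × (z/E)² = 0.25 × (2.054/0.1)² = 105.47
Round up: n = 106.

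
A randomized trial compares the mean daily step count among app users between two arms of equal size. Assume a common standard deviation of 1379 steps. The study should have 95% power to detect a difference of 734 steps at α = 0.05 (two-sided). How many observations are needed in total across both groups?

For two equal groups, n per group = 2·((z_{α/2} + z_β)·σ/δ)².
z_{α/2} = 1.960; z_β = 1.645 (power 95%).
n = 2 × (3.605 × 1379 / 734)² = 2 × 45.87 = 91.74
Round up: n = 92 per group.
Total across both groups: 2 × 92 = 184.

184 total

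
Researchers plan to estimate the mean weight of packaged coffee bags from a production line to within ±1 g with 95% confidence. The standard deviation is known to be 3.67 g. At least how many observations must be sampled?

n = 52

For a mean, the margin of error is E = z·σ/√n, so n = (zσ/E)².
At 95% confidence, z = 1.960.
n = (1.960 × 3.67 / 1)² = 51.74
Round up: n = 52.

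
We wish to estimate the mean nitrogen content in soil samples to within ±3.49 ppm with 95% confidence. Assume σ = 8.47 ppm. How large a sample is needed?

For a mean, the margin of error is E = z·σ/√n, so n = (zσ/E)².
At 95% confidence, z = 1.960.
n = (1.960 × 8.47 / 3.49)² = 22.63
Round up: n = 23.

23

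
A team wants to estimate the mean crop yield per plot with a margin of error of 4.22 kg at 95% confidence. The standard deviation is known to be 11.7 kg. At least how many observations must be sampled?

For a mean, the margin of error is E = z·σ/√n, so n = (zσ/E)².
At 95% confidence, z = 1.960.
n = (1.960 × 11.7 / 4.22)² = 29.53
Round up: n = 30.

30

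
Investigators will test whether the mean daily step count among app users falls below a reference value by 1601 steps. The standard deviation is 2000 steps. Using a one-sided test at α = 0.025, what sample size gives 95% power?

For a one-sample z-test, n = ((z_α + z_β)·σ/δ)².
z_α = 1.960 (one-sided α = 0.025); z_β = 1.645 (power 95% → β = 0.05).
n = (3.605 × 2000 / 1601)² = 20.28
Round up: n = 21.

21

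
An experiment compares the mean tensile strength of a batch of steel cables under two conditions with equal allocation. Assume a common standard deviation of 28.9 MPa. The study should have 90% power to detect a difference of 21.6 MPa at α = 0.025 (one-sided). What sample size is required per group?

38 per group

For two equal groups, n per group = 2·((z_α + z_β)·σ/δ)².
z_α = 1.960; z_β = 1.282 (power 90%).
n = 2 × (3.242 × 28.9 / 21.6)² = 2 × 18.82 = 37.64
Round up: n = 38 per group.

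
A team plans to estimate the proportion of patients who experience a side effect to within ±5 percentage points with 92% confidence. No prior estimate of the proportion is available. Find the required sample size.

For a proportion with margin E = 0.05 at 92% confidence, z = 1.751.
With no prior estimate, use p = 0.5, which maximizes p(1−p) at 0.25.
n = 0.25 × (z/E)² = 0.25 × (1.751/0.05)² = 306.60
Round up: n = 307.

307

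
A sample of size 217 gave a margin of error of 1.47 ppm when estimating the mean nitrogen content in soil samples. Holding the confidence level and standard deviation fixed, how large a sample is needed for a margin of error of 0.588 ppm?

1357

Margin of error scales as 1/√n, so n₂ = n₁·(E₁/E₂)².
n₂ = 217 × (1.47/0.588)² = 217 × 6.25 = 1356.25
Round up: n₂ = 1357.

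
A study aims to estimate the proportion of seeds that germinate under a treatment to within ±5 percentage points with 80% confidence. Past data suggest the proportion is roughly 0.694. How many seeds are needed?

For a proportion with margin E = 0.05 at 80% confidence, z = 1.282.
n = p̂(1−p̂)(z/E)² = 0.694 × 0.306 × (1.282/0.05)² = 139.61
Round up: n = 140.

n = 140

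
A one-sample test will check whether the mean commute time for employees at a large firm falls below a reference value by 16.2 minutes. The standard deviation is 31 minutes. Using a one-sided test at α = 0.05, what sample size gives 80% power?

For a one-sample z-test, n = ((z_α + z_β)·σ/δ)².
z_α = 1.645 (one-sided α = 0.05); z_β = 0.842 (power 80% → β = 0.2).
n = (2.487 × 31 / 16.2)² = 22.65
Round up: n = 23.

23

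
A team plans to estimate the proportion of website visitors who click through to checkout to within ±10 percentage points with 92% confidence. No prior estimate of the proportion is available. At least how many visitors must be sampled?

For a proportion with margin E = 0.1 at 92% confidence, z = 1.751.
With no prior estimate, use p = 0.5, which maximizes p(1−p) at 0.25.
n = 0.25 × (z/E)² = 0.25 × (1.751/0.1)² = 76.65
Round up: n = 77.

77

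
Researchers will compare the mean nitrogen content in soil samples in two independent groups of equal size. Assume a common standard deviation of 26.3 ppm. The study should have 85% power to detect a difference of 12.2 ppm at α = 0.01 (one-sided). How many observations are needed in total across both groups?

212 total

For two equal groups, n per group = 2·((z_α + z_β)·σ/δ)².
z_α = 2.326; z_β = 1.036 (power 85%).
n = 2 × (3.362 × 26.3 / 12.2)² = 2 × 52.53 = 105.06
Round up: n = 106 per group.
Total across both groups: 2 × 106 = 212.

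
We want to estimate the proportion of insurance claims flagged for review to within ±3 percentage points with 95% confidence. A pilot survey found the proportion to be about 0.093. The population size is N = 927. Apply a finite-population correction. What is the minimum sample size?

For a proportion with margin E = 0.03 at 95% confidence, z = 1.960.
n = p̂(1−p̂)(z/E)² = 0.093 × 0.907 × (1.960/0.03)² = 360.05 — call this n₀.
Finite-population correction with N = 927: n = n₀ / (1 + (n₀−1)/N) = 360.05 / 1.387 = 259.59
Round up: n = 260.

260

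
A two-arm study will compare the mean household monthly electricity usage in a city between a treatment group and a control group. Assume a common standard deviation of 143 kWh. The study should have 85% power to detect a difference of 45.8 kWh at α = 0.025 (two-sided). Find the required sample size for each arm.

210 per group

For two equal groups, n per group = 2·((z_{α/2} + z_β)·σ/δ)².
z_{α/2} = 2.241; z_β = 1.036 (power 85%).
n = 2 × (3.277 × 143 / 45.8)² = 2 × 104.69 = 209.38
Round up: n = 210 per group.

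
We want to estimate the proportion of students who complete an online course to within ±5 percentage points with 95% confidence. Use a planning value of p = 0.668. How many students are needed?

For a proportion with margin E = 0.05 at 95% confidence, z = 1.960.
n = p̂(1−p̂)(z/E)² = 0.668 × 0.332 × (1.960/0.05)² = 340.79
Round up: n = 341.

341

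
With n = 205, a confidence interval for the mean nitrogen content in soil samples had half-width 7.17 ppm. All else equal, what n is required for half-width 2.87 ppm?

n = 1280

Margin of error scales as 1/√n, so n₂ = n₁·(E₁/E₂)².
n₂ = 205 × (7.17/2.87)² = 205 × 6.241 = 1279.40
Round up: n₂ = 1280.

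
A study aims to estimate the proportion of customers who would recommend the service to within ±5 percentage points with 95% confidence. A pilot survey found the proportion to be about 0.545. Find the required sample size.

For a proportion with margin E = 0.05 at 95% confidence, z = 1.960.
n = p̂(1−p̂)(z/E)² = 0.545 × 0.455 × (1.960/0.05)² = 381.05
Round up: n = 382.

382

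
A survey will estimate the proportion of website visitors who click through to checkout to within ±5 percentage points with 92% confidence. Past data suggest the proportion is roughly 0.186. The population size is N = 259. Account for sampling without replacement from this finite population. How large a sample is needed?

For a proportion with margin E = 0.05 at 92% confidence, z = 1.751.
n = p̂(1−p̂)(z/E)² = 0.186 × 0.814 × (1.751/0.05)² = 185.68 — call this n₀.
Finite-population correction with N = 259: n = n₀ / (1 + (n₀−1)/N) = 185.68 / 1.713 = 108.39
Round up: n = 109.

109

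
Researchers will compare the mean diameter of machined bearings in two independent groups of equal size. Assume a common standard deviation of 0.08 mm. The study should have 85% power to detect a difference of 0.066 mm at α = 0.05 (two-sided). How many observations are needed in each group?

For two equal groups, n per group = 2·((z_{α/2} + z_β)·σ/δ)².
z_{α/2} = 1.960; z_β = 1.036 (power 85%).
n = 2 × (2.996 × 0.08 / 0.066)² = 2 × 13.19 = 26.38
Round up: n = 27 per group.

27 per group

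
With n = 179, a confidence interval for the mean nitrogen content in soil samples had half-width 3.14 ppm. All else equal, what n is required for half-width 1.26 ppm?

1112

Margin of error scales as 1/√n, so n₂ = n₁·(E₁/E₂)².
n₂ = 179 × (3.14/1.26)² = 179 × 6.21 = 1111.59
Round up: n₂ = 1112.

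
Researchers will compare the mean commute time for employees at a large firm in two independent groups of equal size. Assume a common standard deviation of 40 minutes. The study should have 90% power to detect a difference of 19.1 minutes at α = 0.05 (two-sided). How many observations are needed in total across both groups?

For two equal groups, n per group = 2·((z_{α/2} + z_β)·σ/δ)².
z_{α/2} = 1.960; z_β = 1.282 (power 90%).
n = 2 × (3.242 × 40 / 19.1)² = 2 × 46.10 = 92.20
Round up: n = 93 per group.
Total across both groups: 2 × 93 = 186.

186 total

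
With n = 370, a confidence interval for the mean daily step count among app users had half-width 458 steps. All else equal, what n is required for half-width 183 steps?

Margin of error scales as 1/√n, so n₂ = n₁·(E₁/E₂)².
n₂ = 370 × (458/183)² = 370 × 6.264 = 2317.68
Round up: n₂ = 2318.

n = 2318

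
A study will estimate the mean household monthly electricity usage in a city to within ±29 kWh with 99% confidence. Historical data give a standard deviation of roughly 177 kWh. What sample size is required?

248

For a mean, the margin of error is E = z·σ/√n, so n = (zσ/E)².
At 99% confidence, z = 2.576.
n = (2.576 × 177 / 29)² = 247.20
Round up: n = 248.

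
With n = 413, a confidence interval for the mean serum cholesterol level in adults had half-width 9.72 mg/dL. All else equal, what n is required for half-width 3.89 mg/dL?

Margin of error scales as 1/√n, so n₂ = n₁·(E₁/E₂)².
n₂ = 413 × (9.72/3.89)² = 413 × 6.244 = 2578.77
Round up: n₂ = 2579.

n = 2579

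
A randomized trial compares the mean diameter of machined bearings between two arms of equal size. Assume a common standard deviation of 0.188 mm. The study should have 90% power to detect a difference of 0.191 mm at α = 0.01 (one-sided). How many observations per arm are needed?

26 per group

For two equal groups, n per group = 2·((z_α + z_β)·σ/δ)².
z_α = 2.326; z_β = 1.282 (power 90%).
n = 2 × (3.608 × 0.188 / 0.191)² = 2 × 12.61 = 25.22
Round up: n = 26 per group.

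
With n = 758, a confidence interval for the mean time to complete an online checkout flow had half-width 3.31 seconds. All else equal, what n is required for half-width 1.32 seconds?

Margin of error scales as 1/√n, so n₂ = n₁·(E₁/E₂)².
n₂ = 758 × (3.31/1.32)² = 758 × 6.288 = 4766.30
Round up: n₂ = 4767.

4767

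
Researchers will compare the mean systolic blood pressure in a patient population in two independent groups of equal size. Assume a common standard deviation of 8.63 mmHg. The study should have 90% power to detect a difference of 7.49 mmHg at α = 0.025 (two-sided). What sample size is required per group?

For two equal groups, n per group = 2·((z_{α/2} + z_β)·σ/δ)².
z_{α/2} = 2.241; z_β = 1.282 (power 90%).
n = 2 × (3.523 × 8.63 / 7.49)² = 2 × 16.48 = 32.96
Round up: n = 33 per group.

33 per group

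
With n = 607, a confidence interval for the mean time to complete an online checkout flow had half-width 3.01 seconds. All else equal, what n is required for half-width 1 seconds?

5500

Margin of error scales as 1/√n, so n₂ = n₁·(E₁/E₂)².
n₂ = 607 × (3.01/1)² = 607 × 9.06 = 5499.42
Round up: n₂ = 5500.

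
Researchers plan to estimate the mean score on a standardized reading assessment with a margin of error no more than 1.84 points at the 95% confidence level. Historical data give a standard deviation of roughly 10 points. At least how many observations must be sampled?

For a mean, the margin of error is E = z·σ/√n, so n = (zσ/E)².
At 95% confidence, z = 1.960.
n = (1.960 × 10 / 1.84)² = 113.47
Round up: n = 114.

114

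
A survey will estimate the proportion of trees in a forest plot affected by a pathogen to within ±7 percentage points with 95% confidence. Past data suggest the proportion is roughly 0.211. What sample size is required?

For a proportion with margin E = 0.07 at 95% confidence, z = 1.960.
n = p̂(1−p̂)(z/E)² = 0.211 × 0.789 × (1.960/0.07)² = 130.52
Round up: n = 131.

131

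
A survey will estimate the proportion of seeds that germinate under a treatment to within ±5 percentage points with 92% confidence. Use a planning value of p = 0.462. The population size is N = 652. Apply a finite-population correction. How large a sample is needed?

208

For a proportion with margin E = 0.05 at 92% confidence, z = 1.751.
n = p̂(1−p̂)(z/E)² = 0.462 × 0.538 × (1.751/0.05)² = 304.83 — call this n₀.
Finite-population correction with N = 652: n = n₀ / (1 + (n₀−1)/N) = 304.83 / 1.466 = 207.93
Round up: n = 208.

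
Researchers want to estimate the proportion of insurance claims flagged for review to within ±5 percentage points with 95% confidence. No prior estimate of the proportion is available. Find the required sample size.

For a proportion with margin E = 0.05 at 95% confidence, z = 1.960.
With no prior estimate, use p = 0.5, which maximizes p(1−p) at 0.25.
n = 0.25 × (z/E)² = 0.25 × (1.960/0.05)² = 384.16
Round up: n = 385.

n = 385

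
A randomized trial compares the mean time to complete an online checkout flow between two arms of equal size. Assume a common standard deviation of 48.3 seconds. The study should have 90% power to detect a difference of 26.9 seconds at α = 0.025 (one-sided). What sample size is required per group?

For two equal groups, n per group = 2·((z_α + z_β)·σ/δ)².
z_α = 1.960; z_β = 1.282 (power 90%).
n = 2 × (3.242 × 48.3 / 26.9)² = 2 × 33.89 = 67.78
Round up: n = 68 per group.

68 per group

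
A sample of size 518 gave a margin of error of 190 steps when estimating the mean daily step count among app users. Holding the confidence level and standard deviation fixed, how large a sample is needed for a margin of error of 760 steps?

33

Margin of error scales as 1/√n, so n₂ = n₁·(E₁/E₂)².
n₂ = 518 × (190/760)² = 518 × 0.0625 = 32.38
Round up: n₂ = 33.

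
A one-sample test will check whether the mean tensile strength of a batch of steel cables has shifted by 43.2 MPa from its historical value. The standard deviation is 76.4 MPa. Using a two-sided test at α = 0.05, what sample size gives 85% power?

29

For a one-sample z-test, n = ((z_{α/2} + z_β)·σ/δ)².
z_{α/2} = 1.960 (two-sided α = 0.05); z_β = 1.036 (power 85% → β = 0.15).
n = (2.996 × 76.4 / 43.2)² = 28.07
Round up: n = 29.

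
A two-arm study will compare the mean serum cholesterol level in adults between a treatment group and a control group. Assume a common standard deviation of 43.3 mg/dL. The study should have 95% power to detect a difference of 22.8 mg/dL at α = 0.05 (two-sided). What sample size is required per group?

For two equal groups, n per group = 2·((z_{α/2} + z_β)·σ/δ)².
z_{α/2} = 1.960; z_β = 1.645 (power 95%).
n = 2 × (3.605 × 43.3 / 22.8)² = 2 × 46.87 = 93.74
Round up: n = 94 per group.

94 per group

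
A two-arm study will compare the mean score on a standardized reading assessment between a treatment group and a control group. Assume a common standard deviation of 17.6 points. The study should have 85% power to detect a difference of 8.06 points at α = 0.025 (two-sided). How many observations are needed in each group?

For two equal groups, n per group = 2·((z_{α/2} + z_β)·σ/δ)².
z_{α/2} = 2.241; z_β = 1.036 (power 85%).
n = 2 × (3.277 × 17.6 / 8.06)² = 2 × 51.20 = 102.40
Round up: n = 103 per group.

103 per group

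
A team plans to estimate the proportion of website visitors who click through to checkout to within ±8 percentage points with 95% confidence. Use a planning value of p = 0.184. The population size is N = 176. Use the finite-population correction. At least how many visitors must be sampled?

For a proportion with margin E = 0.08 at 95% confidence, z = 1.960.
n = p̂(1−p̂)(z/E)² = 0.184 × 0.816 × (1.960/0.08)² = 90.12 — call this n₀.
Finite-population correction with N = 176: n = n₀ / (1 + (n₀−1)/N) = 90.12 / 1.506 = 59.84
Round up: n = 60.

n = 60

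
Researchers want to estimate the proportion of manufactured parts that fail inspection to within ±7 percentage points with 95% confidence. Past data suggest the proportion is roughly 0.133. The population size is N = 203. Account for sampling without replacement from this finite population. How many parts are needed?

63

For a proportion with margin E = 0.07 at 95% confidence, z = 1.960.
n = p̂(1−p̂)(z/E)² = 0.133 × 0.867 × (1.960/0.07)² = 90.40 — call this n₀.
Finite-population correction with N = 203: n = n₀ / (1 + (n₀−1)/N) = 90.40 / 1.44 = 62.78
Round up: n = 63.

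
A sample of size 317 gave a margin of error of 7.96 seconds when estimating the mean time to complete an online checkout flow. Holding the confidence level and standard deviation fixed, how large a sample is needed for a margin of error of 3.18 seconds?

Margin of error scales as 1/√n, so n₂ = n₁·(E₁/E₂)².
n₂ = 317 × (7.96/3.18)² = 317 × 6.266 = 1986.32
Round up: n₂ = 1987.

1987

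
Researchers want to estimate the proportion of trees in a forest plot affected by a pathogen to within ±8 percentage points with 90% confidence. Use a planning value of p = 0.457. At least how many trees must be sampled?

105

For a proportion with margin E = 0.08 at 90% confidence, z = 1.645.
n = p̂(1−p̂)(z/E)² = 0.457 × 0.543 × (1.645/0.08)² = 104.92
Round up: n = 105.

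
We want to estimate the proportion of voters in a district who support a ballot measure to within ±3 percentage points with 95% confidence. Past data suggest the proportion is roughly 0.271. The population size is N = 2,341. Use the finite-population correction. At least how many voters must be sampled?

621

For a proportion with margin E = 0.03 at 95% confidence, z = 1.960.
n = p̂(1−p̂)(z/E)² = 0.271 × 0.729 × (1.960/0.03)² = 843.27 — call this n₀.
Finite-population correction with N = 2,341: n = n₀ / (1 + (n₀−1)/N) = 843.27 / 1.36 = 620.05
Round up: n = 621.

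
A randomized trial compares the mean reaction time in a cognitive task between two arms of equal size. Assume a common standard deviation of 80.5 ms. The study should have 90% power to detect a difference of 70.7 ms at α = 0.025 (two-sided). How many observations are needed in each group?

For two equal groups, n per group = 2·((z_{α/2} + z_β)·σ/δ)².
z_{α/2} = 2.241; z_β = 1.282 (power 90%).
n = 2 × (3.523 × 80.5 / 70.7)² = 2 × 16.09 = 32.18
Round up: n = 33 per group.

33 per group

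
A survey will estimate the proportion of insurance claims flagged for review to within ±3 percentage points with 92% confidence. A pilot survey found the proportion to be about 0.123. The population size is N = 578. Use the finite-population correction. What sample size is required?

For a proportion with margin E = 0.03 at 92% confidence, z = 1.751.
n = p̂(1−p̂)(z/E)² = 0.123 × 0.877 × (1.751/0.03)² = 367.48 — call this n₀.
Finite-population correction with N = 578: n = n₀ / (1 + (n₀−1)/N) = 367.48 / 1.634 = 224.90
Round up: n = 225.

225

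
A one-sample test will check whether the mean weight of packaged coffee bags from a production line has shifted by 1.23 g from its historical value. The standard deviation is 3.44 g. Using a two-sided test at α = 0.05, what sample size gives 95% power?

For a one-sample z-test, n = ((z_{α/2} + z_β)·σ/δ)².
z_{α/2} = 1.960 (two-sided α = 0.05); z_β = 1.645 (power 95% → β = 0.05).
n = (3.605 × 3.44 / 1.23)² = 101.65
Round up: n = 102.

n = 102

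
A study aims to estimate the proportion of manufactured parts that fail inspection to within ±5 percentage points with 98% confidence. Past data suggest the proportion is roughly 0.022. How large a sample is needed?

47

For a proportion with margin E = 0.05 at 98% confidence, z = 2.326.
n = p̂(1−p̂)(z/E)² = 0.022 × 0.978 × (2.326/0.05)² = 46.56
Round up: n = 47.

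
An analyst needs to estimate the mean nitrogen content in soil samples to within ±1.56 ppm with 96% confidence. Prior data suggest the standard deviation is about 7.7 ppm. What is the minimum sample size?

For a mean, the margin of error is E = z·σ/√n, so n = (zσ/E)².
At 96% confidence, z = 2.054.
n = (2.054 × 7.7 / 1.56)² = 102.79
Round up: n = 103.

103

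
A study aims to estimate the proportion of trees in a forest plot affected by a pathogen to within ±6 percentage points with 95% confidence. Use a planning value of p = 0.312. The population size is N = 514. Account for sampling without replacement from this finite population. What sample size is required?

For a proportion with margin E = 0.06 at 95% confidence, z = 1.960.
n = p̂(1−p̂)(z/E)² = 0.312 × 0.688 × (1.960/0.06)² = 229.06 — call this n₀.
Finite-population correction with N = 514: n = n₀ / (1 + (n₀−1)/N) = 229.06 / 1.444 = 158.63
Round up: n = 159.

n = 159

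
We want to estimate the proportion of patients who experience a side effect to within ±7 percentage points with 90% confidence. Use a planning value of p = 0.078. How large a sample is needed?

For a proportion with margin E = 0.07 at 90% confidence, z = 1.645.
n = p̂(1−p̂)(z/E)² = 0.078 × 0.922 × (1.645/0.07)² = 39.72
Round up: n = 40.

40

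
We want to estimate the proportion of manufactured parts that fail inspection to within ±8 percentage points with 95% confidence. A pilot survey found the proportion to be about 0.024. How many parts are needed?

15

For a proportion with margin E = 0.08 at 95% confidence, z = 1.960.
n = p̂(1−p̂)(z/E)² = 0.024 × 0.976 × (1.960/0.08)² = 14.06
Round up: n = 15.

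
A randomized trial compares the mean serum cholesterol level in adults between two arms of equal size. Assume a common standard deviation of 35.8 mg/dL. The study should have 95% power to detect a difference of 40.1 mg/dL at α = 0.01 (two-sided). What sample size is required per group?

For two equal groups, n per group = 2·((z_{α/2} + z_β)·σ/δ)².
z_{α/2} = 2.576; z_β = 1.645 (power 95%).
n = 2 × (4.221 × 35.8 / 40.1)² = 2 × 14.20 = 28.40
Round up: n = 29 per group.

29 per group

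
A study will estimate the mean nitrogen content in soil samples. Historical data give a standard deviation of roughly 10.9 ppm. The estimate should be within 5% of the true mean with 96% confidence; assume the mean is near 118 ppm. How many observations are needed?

15

For a mean, the margin of error is E = z·σ/√n, so n = (zσ/E)².
At 96% confidence, z = 2.054.
E = 5% of 118 = 5.9 ppm.
n = (2.054 × 10.9 / 5.9)² = 14.40
Round up: n = 15.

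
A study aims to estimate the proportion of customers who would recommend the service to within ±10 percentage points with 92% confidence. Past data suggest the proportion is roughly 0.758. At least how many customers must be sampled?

For a proportion with margin E = 0.1 at 92% confidence, z = 1.751.
n = p̂(1−p̂)(z/E)² = 0.758 × 0.242 × (1.751/0.1)² = 56.24
Round up: n = 57.

n = 57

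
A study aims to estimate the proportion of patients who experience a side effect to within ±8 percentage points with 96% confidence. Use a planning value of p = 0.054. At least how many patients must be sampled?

34

For a proportion with margin E = 0.08 at 96% confidence, z = 2.054.
n = p̂(1−p̂)(z/E)² = 0.054 × 0.946 × (2.054/0.08)² = 33.67
Round up: n = 34.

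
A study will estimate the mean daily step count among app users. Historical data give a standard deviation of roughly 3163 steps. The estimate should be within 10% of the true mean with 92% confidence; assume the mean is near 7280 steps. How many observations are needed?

58

For a mean, the margin of error is E = z·σ/√n, so n = (zσ/E)².
At 92% confidence, z = 1.751.
E = 10% of 7280 = 728 steps.
n = (1.751 × 3163 / 728)² = 57.88
Round up: n = 58.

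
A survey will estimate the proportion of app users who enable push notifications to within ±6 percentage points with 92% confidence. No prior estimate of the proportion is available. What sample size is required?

n = 213

For a proportion with margin E = 0.06 at 92% confidence, z = 1.751.
With no prior estimate, use p = 0.5, which maximizes p(1−p) at 0.25.
n = 0.25 × (z/E)² = 0.25 × (1.751/0.06)² = 212.92
Round up: n = 213.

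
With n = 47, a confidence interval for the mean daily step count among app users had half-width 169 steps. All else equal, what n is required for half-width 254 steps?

Margin of error scales as 1/√n, so n₂ = n₁·(E₁/E₂)².
n₂ = 47 × (169/254)² = 47 × 0.4427 = 20.81
Round up: n₂ = 21.

21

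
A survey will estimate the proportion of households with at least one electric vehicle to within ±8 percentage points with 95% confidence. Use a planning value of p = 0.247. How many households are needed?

112

For a proportion with margin E = 0.08 at 95% confidence, z = 1.960.
n = p̂(1−p̂)(z/E)² = 0.247 × 0.753 × (1.960/0.08)² = 111.64
Round up: n = 112.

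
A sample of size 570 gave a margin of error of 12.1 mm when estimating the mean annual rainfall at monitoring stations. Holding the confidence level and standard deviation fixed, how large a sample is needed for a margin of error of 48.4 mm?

n = 36

Margin of error scales as 1/√n, so n₂ = n₁·(E₁/E₂)².
n₂ = 570 × (12.1/48.4)² = 570 × 0.0625 = 35.62
Round up: n₂ = 36.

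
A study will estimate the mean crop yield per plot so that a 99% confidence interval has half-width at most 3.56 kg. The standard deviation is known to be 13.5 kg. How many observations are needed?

96

For a mean, the margin of error is E = z·σ/√n, so n = (zσ/E)².
At 99% confidence, z = 2.576.
n = (2.576 × 13.5 / 3.56)² = 95.42
Round up: n = 96.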